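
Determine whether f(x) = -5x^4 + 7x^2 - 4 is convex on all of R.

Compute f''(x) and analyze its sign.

f(x) = -5x^4 + 7x^2 - 4
f'(x) = -20x^3 + 14x
f''(x) = -60x^2 + 14
f''(x) = -60x^2 + 14 -> -inf as |x| -> inf
Therefore, f is not globally convex on R.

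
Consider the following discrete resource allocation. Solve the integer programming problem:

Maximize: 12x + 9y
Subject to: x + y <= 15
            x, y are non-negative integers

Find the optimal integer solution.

Objective: 12x + 9y, constraint: x + y <= 15
Coefficient of x is 12 >= coefficient of y is 9, so allocate the entire budget to x.
Optimal: x = 15, y = 0, value = 180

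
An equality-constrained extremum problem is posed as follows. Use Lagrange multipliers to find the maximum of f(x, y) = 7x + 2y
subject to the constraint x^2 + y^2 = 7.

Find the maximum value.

Set up Lagrange conditions: grad f = lambda * grad g
  7 = 2*lambda*x
  2 = 2*lambda*y
From these: x/y = 7/2, so x = 7t, y = 2t for some t.
Substitute into constraint: (7t)^2 + (2t)^2 = 7
  t^2 * 53 = 7
  t = sqrt(7/53)
Maximum = 7*x + 2*y = (7^2 + 2^2)*t = 53 * sqrt(7/53) = sqrt(371)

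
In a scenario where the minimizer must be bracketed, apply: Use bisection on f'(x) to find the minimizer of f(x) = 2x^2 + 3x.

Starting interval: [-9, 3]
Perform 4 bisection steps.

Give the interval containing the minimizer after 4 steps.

Finding critical point of f(x) = 2x^2 + 3x using bisection on f'(x) = 4x + 3.
f'(x) = 0 when x = -3/4.
Starting interval: [-9, 3]
Step 1: mid = -3, f'(mid) = -9, new interval = [-3, 3]
Step 2: mid = 0, f'(mid) = 3, new interval = [-3, 0]
Step 3: mid = -3/2, f'(mid) = -3, new interval = [-3/2, 0]
Step 4: mid = -3/4, f'(mid) = 0, new interval = [-3/4, -3/4]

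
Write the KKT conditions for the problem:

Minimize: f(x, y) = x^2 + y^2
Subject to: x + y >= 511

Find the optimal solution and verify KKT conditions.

KKT conditions for min x^2 + y^2 s.t. x + y >= 511:
Stationarity: 2x = mu, 2y = mu
So x = y = mu/2.
Complementary slackness: mu*(x + y - 511) = 0
Primal feasibility: x + y >= 511; dual feasibility: mu >= 0
If mu = 0 then x = y = 0, but 0 + 0 < 511 is infeasible, so the constraint is active.
Constraint active: x + y = 2*(mu/2) = 511 => mu = 511
x = y = 511/2, f = 261121/2
Verify: stationarity 2*(511/2) = 511 = mu; primal 511/2 + 511/2 = 511 >= 511; dual mu = 511 >= 0; complementary slackness 511*(511 - 511) = 0. All KKT conditions hold.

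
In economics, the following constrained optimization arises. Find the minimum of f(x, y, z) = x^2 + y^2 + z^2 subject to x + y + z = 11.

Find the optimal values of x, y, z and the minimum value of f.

Using Lagrange multipliers on f = x^2 + y^2 + z^2 with constraint x + y + z = 11:
Conditions: 2*1*x = lambda, 2*1*y = lambda, 2*1*z = lambda
So x = lambda/2, y = lambda/2, z = lambda/2
Substituting into constraint: lambda * (3/2) = 11
lambda = 22/3
x = 11/3, y = 11/3, z = 11/3
Minimum value = 121/3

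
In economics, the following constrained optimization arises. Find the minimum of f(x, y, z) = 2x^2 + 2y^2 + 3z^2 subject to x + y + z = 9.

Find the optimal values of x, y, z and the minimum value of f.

Using Lagrange multipliers on f = 2x^2 + 2y^2 + 3z^2 with constraint x + y + z = 9:
Conditions: 2*2*x = lambda, 2*2*y = lambda, 2*3*z = lambda
So x = lambda/4, y = lambda/4, z = lambda/6
Substituting into constraint: lambda * (2/3) = 9
lambda = 27/2
x = 27/8, y = 27/8, z = 9/4
Minimum value = 243/4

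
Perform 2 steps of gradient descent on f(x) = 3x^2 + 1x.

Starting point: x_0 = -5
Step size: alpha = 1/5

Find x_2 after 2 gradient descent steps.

f(x) = 3x^2 + 1x, f'(x) = 6x + (1)
Step 1: f'(-5) = -29, x_1 = -5 - 1/5 * -29 = 4/5
Step 2: f'(4/5) = 29/5, x_2 = 4/5 - 1/5 * 29/5 = -9/25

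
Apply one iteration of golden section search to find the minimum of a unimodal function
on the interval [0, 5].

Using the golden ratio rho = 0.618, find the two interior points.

Golden section search on [0, 5].
Golden ratio rho = 0.618 (approx).
Interior points:
  x_1 = 0 + (1-0.618)*5 = 1.9100
  x_2 = 0 + 0.618*5 = 3.0900
Compare f(x_1) and f(x_2) to determine which subinterval to keep.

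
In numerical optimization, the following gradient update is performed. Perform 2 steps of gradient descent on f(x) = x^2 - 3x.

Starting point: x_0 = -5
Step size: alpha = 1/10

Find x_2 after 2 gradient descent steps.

f(x) = x^2 - 3x, f'(x) = 2x + (-3)
Step 1: f'(-5) = -13, x_1 = -5 - 1/10 * -13 = -37/10
Step 2: f'(-37/10) = -52/5, x_2 = -37/10 - 1/10 * -52/5 = -133/50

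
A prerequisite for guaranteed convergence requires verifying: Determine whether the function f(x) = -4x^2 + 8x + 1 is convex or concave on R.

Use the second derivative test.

f(x) = -4x^2 + 8x + 1
f'(x) = -8x + 8
f''(x) = -8
Since f''(x) = -8 < 0 for all x, f is concave on R.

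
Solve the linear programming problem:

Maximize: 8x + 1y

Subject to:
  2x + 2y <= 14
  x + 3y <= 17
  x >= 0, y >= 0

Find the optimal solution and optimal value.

Feasible vertices: (0, 0), (0, 17/3), (2, 5), (7, 0)
Objective 8x + 1y at each:
  (0, 0): 0
  (0, 17/3): 17/3
  (2, 5): 21
  (7, 0): 56
Maximum is 56 at (7, 0).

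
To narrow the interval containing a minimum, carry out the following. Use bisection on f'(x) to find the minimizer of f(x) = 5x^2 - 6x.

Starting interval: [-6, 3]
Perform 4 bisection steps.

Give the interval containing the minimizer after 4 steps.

Finding critical point of f(x) = 5x^2 - 6x using bisection on f'(x) = 10x + -6.
f'(x) = 0 when x = 3/5.
Starting interval: [-6, 3]
Step 1: mid = -3/2, f'(mid) = -21, new interval = [-3/2, 3]
Step 2: mid = 3/4, f'(mid) = 3/2, new interval = [-3/2, 3/4]
Step 3: mid = -3/8, f'(mid) = -39/4, new interval = [-3/8, 3/4]
Step 4: mid = 3/16, f'(mid) = -33/8, new interval = [3/16, 3/4]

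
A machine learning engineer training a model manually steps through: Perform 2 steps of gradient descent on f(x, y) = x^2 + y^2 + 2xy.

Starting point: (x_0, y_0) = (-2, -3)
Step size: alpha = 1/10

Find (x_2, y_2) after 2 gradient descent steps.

f(x,y) = x^2 + y^2 + 2xy
grad_x = 2x + 2y, grad_y = 2y + 2x
Step 1: grad = (-10, -10), (-1, -2)
Step 2: grad = (-6, -6), (-2/5, -7/5)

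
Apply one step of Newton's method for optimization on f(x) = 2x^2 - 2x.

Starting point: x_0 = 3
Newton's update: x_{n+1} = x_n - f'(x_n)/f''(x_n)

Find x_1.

f(x) = 2x^2 - 2x
f'(x) = 4x + (-2), f''(x) = 4
Newton step: x_1 = x_0 - f'(x_0)/f''(x_0)
f'(3) = 10
x_1 = 3 - 10/4 = 1/2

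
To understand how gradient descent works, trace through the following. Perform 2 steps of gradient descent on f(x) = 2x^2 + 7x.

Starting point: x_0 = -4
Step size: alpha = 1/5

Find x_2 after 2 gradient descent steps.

f(x) = 2x^2 + 7x, f'(x) = 4x + (7)
Step 1: f'(-4) = -9, x_1 = -4 - 1/5 * -9 = -11/5
Step 2: f'(-11/5) = -9/5, x_2 = -11/5 - 1/5 * -9/5 = -46/25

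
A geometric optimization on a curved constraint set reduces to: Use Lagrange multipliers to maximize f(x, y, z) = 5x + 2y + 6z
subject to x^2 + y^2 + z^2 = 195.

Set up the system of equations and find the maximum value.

Lagrange conditions: 5 = 2*lambda*x, 2 = 2*lambda*y, 6 = 2*lambda*z
So x:5 = y:2 = z:6, i.e. x = 5t, y = 2t, z = 6t
Constraint: t^2*(5^2 + 2^2 + 6^2) = 195
  t^2 * 65 = 195  =>  t = sqrt(3)
Maximum = 5*5t + 2*2t + 6*6t = 65*sqrt(3) = sqrt(12675)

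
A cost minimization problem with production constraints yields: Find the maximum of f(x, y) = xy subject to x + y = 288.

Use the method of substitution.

Substitute y = 288 - x into f(x,y) = xy:
g(x) = x(288 - x) = 288x - x^2
g'(x) = 288 - 2x = 0  =>  x = 144
y = 288 - 144 = 144
Maximum value = 144 * 144 = 20736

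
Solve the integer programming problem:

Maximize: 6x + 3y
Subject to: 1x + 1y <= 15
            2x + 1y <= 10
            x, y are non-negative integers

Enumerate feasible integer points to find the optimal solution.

Constraint 1: 1x + 1y <= 15
Constraint 2: 2x + 1y <= 10
Feasible x range (need y >= 0): 0 <= x <= min(15/1, 10/2) => x in {0, ..., 5}.
Enumerate feasible integer points row by row (the coefficient of y is 3 > 0, so for each x the largest feasible y gives the best value):
  x = 0: y <= min((15 - 1*0)/1, (10 - 2*0)/1) => y in {0, ..., 10}; best 6*0 + 3*10 = 30
  x = 1: y <= min((15 - 1*1)/1, (10 - 2*1)/1) => y in {0, ..., 8}; best 6*1 + 3*8 = 30
  x = 2: y <= min((15 - 1*2)/1, (10 - 2*2)/1) => y in {0, ..., 6}; best 6*2 + 3*6 = 30
  x = 3: y <= min((15 - 1*3)/1, (10 - 2*3)/1) => y in {0, ..., 4}; best 6*3 + 3*4 = 30
  x = 4: y <= min((15 - 1*4)/1, (10 - 2*4)/1) => y in {0, ..., 2}; best 6*4 + 3*2 = 30
  x = 5: y <= min((15 - 1*5)/1, (10 - 2*5)/1) => y in {0}; best 6*5 + 3*0 = 30
The maximum 6x + 3y = 30 is achieved at x = 0, y = 10.
(The same value 30 is also attained at (1, 8), (2, 6), (3, 4), (4, 2), (5, 0).)
Check: 1*0 + 1*10 = 10 <= 15 and 2*0 + 1*10 = 10 <= 10.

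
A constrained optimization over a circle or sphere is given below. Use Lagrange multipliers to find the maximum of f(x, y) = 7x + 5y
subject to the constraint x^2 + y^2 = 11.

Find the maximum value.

Set up Lagrange conditions: grad f = lambda * grad g
  7 = 2*lambda*x
  5 = 2*lambda*y
From these: x/y = 7/5, so x = 7t, y = 5t for some t.
Substitute into constraint: (7t)^2 + (5t)^2 = 11
  t^2 * 74 = 11
  t = sqrt(11/74)
Maximum = 7*x + 5*y = (7^2 + 5^2)*t = 74 * sqrt(11/74) = sqrt(814)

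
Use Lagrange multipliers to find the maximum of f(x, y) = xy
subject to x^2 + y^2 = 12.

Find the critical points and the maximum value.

Lagrange conditions: y = 2*lambda*x and x = 2*lambda*y
If x = 0 then y = 0, violating the constraint, so x, y != 0.
Dividing: y/x = x/y => x^2 = y^2 => y = x or y = -x
Constraint: 2x^2 = 12 => x^2 = 6 => x = +/-sqrt(6)
Critical points: (sqrt(6), sqrt(6)), (-sqrt(6), -sqrt(6)), (sqrt(6), -sqrt(6)), (-sqrt(6), sqrt(6))
  y = x:  xy = x^2 = 6  at (sqrt(6), sqrt(6)) and (-sqrt(6), -sqrt(6))
  y = -x: xy = -x^2 = -6 at (sqrt(6), -sqrt(6)) and (-sqrt(6), sqrt(6))
Maximum xy = 6 at (sqrt(6), sqrt(6)) and (-sqrt(6), -sqrt(6))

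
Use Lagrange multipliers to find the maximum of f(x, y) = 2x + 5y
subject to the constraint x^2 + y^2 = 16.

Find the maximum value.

Set up Lagrange conditions: grad f = lambda * grad g
  2 = 2*lambda*x
  5 = 2*lambda*y
From these: x/y = 2/5, so x = 2t, y = 5t for some t.
Substitute into constraint: (2t)^2 + (5t)^2 = 16
  t^2 * 29 = 16
  t = sqrt(16/29)
Maximum = 2*x + 5*y = (2^2 + 5^2)*t = 29 * sqrt(16/29) = sqrt(464)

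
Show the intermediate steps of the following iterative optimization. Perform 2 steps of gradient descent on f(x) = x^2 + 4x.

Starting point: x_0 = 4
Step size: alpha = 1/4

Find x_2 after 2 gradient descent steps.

f(x) = x^2 + 4x, f'(x) = 2x + (4)
Step 1: f'(4) = 12, x_1 = 4 - 1/4 * 12 = 1
Step 2: f'(1) = 6, x_2 = 1 - 1/4 * 6 = -1/2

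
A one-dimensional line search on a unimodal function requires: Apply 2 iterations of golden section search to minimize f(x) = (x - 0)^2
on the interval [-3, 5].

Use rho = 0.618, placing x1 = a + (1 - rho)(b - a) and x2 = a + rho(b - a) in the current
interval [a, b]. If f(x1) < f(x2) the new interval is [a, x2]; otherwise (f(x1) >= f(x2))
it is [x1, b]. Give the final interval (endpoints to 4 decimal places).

Golden section search for min of f(x) = (x - 0)^2 on [-3, 5].
Each step: x1 = a + (1 - rho)(b - a), x2 = a + rho(b - a); if f(x1) < f(x2) keep [a, x2], otherwise keep [x1, b].
Step 1: [-3.0000, 5.0000], x1=0.0560 (f=0.0031), x2=1.9440 (f=3.7791); f(x1) < f(x2) => keep [-3.0000, 1.9440]
Step 2: [-3.0000, 1.9440], x1=-1.1114 (f=1.2352), x2=0.0554 (f=0.0031); f(x1) > f(x2) => keep [-1.1114, 1.9440]
Final interval: [-1.1114, 1.9440]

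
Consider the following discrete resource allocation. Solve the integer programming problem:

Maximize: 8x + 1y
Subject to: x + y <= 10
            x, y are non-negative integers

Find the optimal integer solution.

Objective: 8x + 1y, constraint: x + y <= 10
Coefficient of x is 8 >= coefficient of y is 1, so allocate the entire budget to x.
Optimal: x = 10, y = 0, value = 80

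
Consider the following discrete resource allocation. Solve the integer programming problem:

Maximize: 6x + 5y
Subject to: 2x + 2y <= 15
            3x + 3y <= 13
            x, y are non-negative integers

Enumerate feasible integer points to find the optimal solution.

Constraint 1: 2x + 2y <= 15
Constraint 2: 3x + 3y <= 13
Feasible x range (need y >= 0): 0 <= x <= min(15/2, 13/3) => x in {0, ..., 4}.
Enumerate feasible integer points row by row (the coefficient of y is 5 > 0, so for each x the largest feasible y gives the best value):
  x = 0: y <= min((15 - 2*0)/2, (13 - 3*0)/3) => y in {0, ..., 4}; best 6*0 + 5*4 = 20
  x = 1: y <= min((15 - 2*1)/2, (13 - 3*1)/3) => y in {0, ..., 3}; best 6*1 + 5*3 = 21
  x = 2: y <= min((15 - 2*2)/2, (13 - 3*2)/3) => y in {0, ..., 2}; best 6*2 + 5*2 = 22
  x = 3: y <= min((15 - 2*3)/2, (13 - 3*3)/3) => y in {0, ..., 1}; best 6*3 + 5*1 = 23
  x = 4: y <= min((15 - 2*4)/2, (13 - 3*4)/3) => y in {0}; best 6*4 + 5*0 = 24
The maximum 6x + 5y = 24 is achieved at x = 4, y = 0.
Check: 2*4 + 2*0 = 8 <= 15 and 3*4 + 3*0 = 12 <= 13.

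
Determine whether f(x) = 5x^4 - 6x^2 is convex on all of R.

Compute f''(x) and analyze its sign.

f(x) = 5x^4 - 6x^2
f'(x) = 20x^3 + -12x
f''(x) = 60x^2 + -12
f''(0) = -12 < 0, so not convex near x = 0
Therefore, f is not globally convex on R.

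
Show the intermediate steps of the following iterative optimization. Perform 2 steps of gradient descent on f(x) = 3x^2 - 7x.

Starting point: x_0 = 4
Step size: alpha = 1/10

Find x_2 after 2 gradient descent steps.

f(x) = 3x^2 - 7x, f'(x) = 6x + (-7)
Step 1: f'(4) = 17, x_1 = 4 - 1/10 * 17 = 23/10
Step 2: f'(23/10) = 34/5, x_2 = 23/10 - 1/10 * 34/5 = 81/50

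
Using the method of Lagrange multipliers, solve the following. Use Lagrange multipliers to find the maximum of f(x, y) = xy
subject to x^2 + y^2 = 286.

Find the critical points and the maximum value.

Lagrange conditions: y = 2*lambda*x and x = 2*lambda*y
If x = 0 then y = 0, violating the constraint, so x, y != 0.
Dividing: y/x = x/y => x^2 = y^2 => y = x or y = -x
Constraint: 2x^2 = 286 => x^2 = 143 => x = +/-sqrt(143)
Critical points: (sqrt(143), sqrt(143)), (-sqrt(143), -sqrt(143)), (sqrt(143), -sqrt(143)), (-sqrt(143), sqrt(143))
  y = x:  xy = x^2 = 143  at (sqrt(143), sqrt(143)) and (-sqrt(143), -sqrt(143))
  y = -x: xy = -x^2 = -143 at (sqrt(143), -sqrt(143)) and (-sqrt(143), sqrt(143))
Maximum xy = 143 at (sqrt(143), sqrt(143)) and (-sqrt(143), -sqrt(143))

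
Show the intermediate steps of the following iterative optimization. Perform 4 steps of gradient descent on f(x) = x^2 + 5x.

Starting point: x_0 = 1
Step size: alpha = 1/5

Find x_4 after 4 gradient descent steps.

f(x) = x^2 + 5x, f'(x) = 2x + (5)
Step 1: f'(1) = 7, x_1 = 1 - 1/5 * 7 = -2/5
Step 2: f'(-2/5) = 21/5, x_2 = -2/5 - 1/5 * 21/5 = -31/25
Step 3: f'(-31/25) = 63/25, x_3 = -31/25 - 1/5 * 63/25 = -218/125
Step 4: f'(-218/125) = 189/125, x_4 = -218/125 - 1/5 * 189/125 = -1279/625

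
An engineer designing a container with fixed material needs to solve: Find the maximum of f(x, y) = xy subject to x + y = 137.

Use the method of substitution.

Substitute y = 137 - x into f(x,y) = xy:
g(x) = x(137 - x) = 137x - x^2
g'(x) = 137 - 2x = 0  =>  x = 137/2
y = 137 - 137/2 = 137/2
Maximum value = (137/2) * (137/2) = 18769/4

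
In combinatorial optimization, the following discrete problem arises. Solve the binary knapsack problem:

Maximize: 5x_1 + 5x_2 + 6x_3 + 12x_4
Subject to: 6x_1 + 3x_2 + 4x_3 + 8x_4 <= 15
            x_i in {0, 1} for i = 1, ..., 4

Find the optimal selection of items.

Items: item 1 (v=5, w=6), item 2 (v=5, w=3), item 3 (v=6, w=4), item 4 (v=12, w=8)
Capacity: 15
Checking all 16 subsets (w = total weight, v = total value):
  {}: w = 0, v = 0
  {1}: w = 6, v = 5
  {2}: w = 3, v = 5
  {3}: w = 4, v = 6
  {4}: w = 8, v = 12
  {1, 2}: w = 9, v = 10
  {1, 3}: w = 10, v = 11
  {1, 4}: w = 14, v = 17
  {2, 3}: w = 7, v = 11
  {2, 4}: w = 11, v = 17
  {3, 4}: w = 12, v = 18
  {1, 2, 3}: w = 13, v = 16
  {1, 2, 4}: w = 17 > 15, infeasible
  {1, 3, 4}: w = 18 > 15, infeasible
  {2, 3, 4}: w = 15, v = 23
  {1, 2, 3, 4}: w = 21 > 15, infeasible
Best feasible subset: items [2, 3, 4]
Total weight: 15 <= 15, total value: 23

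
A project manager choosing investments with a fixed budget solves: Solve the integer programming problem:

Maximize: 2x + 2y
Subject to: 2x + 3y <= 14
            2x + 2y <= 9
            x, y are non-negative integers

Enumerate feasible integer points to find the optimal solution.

Constraint 1: 2x + 3y <= 14
Constraint 2: 2x + 2y <= 9
Feasible x range (need y >= 0): 0 <= x <= min(14/2, 9/2) => x in {0, ..., 4}.
Enumerate feasible integer points row by row (the coefficient of y is 2 > 0, so for each x the largest feasible y gives the best value):
  x = 0: y <= min((14 - 2*0)/3, (9 - 2*0)/2) => y in {0, ..., 4}; best 2*0 + 2*4 = 8
  x = 1: y <= min((14 - 2*1)/3, (9 - 2*1)/2) => y in {0, ..., 3}; best 2*1 + 2*3 = 8
  x = 2: y <= min((14 - 2*2)/3, (9 - 2*2)/2) => y in {0, ..., 2}; best 2*2 + 2*2 = 8
  x = 3: y <= min((14 - 2*3)/3, (9 - 2*3)/2) => y in {0, ..., 1}; best 2*3 + 2*1 = 8
  x = 4: y <= min((14 - 2*4)/3, (9 - 2*4)/2) => y in {0}; best 2*4 + 2*0 = 8
The maximum 2x + 2y = 8 is achieved at x = 0, y = 4.
(The same value 8 is also attained at (1, 3), (2, 2), (3, 1), (4, 0).)
Check: 2*0 + 3*4 = 12 <= 14 and 2*0 + 2*4 = 8 <= 9.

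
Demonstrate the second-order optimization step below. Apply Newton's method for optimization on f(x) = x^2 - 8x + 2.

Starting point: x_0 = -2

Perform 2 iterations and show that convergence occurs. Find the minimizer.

f(x) = x^2 - 8x + 2, f'(x) = 2x + (-8), f''(x) = 2
Step 1: f'(-2) = -12, x_1 = -2 - -12/2 = 4
Step 2: f'(4) = 0, x_2 = 4 (converged)
Newton's method converges in 1 step for quadratics.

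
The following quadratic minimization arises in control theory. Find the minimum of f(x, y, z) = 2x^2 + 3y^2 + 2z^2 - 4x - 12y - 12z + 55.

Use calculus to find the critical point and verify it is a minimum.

f(x,y,z) = 2x^2 + 3y^2 + 2z^2 - 4x - 12y - 12z + 55
df/dx = 4x + (-4) = 0 => x = 1
df/dy = 6y + (-12) = 0 => y = 2
df/dz = 4z + (-12) = 0 => z = 3
f(1,2,3) = 2*(1)^2 + 3*(2)^2 + 2*(3)^2 + -4*(1) + -12*(2) + -12*(3) + 55 = 23
Hessian is diagonal with entries 4, 6, 4 > 0, confirmed minimum.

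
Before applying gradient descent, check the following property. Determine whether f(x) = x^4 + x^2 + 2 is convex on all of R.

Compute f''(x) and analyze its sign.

f(x) = x^4 + x^2 + 2
f'(x) = 4x^3 + 2x
f''(x) = 12x^2 + 2
f''(x) = 12x^2 + 2 >= 2 > 0 for all x
Therefore, f is convex on R.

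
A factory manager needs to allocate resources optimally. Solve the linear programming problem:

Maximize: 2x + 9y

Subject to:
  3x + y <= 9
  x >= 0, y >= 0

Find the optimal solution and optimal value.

The feasible region has vertices at [(0, 0), (3, 0), (0, 9)].
Checking objective 2x + 9y at each vertex:
  (0, 0): 2*0 + 9*0 = 0
  (3, 0): 2*3 + 9*0 = 6
  (0, 9): 2*0 + 9*9 = 81
Maximum is 81 at (0, 9).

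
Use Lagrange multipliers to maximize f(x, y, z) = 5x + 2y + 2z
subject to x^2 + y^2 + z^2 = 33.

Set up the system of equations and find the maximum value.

Lagrange conditions: 5 = 2*lambda*x, 2 = 2*lambda*y, 2 = 2*lambda*z
So x:5 = y:2 = z:2, i.e. x = 5t, y = 2t, z = 2t
Constraint: t^2*(5^2 + 2^2 + 2^2) = 33
  t^2 * 33 = 33  =>  t = sqrt(1)
Maximum = 5*5t + 2*2t + 2*2t = 33*sqrt(1) = 33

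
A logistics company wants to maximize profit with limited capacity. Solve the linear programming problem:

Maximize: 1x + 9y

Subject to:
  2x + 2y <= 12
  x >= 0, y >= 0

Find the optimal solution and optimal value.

The feasible region has vertices at [(0, 0), (6, 0), (0, 6)].
Checking objective 1x + 9y at each vertex:
  (0, 0): 1*0 + 9*0 = 0
  (6, 0): 1*6 + 9*0 = 6
  (0, 6): 1*0 + 9*6 = 54
Maximum is 54 at (0, 6).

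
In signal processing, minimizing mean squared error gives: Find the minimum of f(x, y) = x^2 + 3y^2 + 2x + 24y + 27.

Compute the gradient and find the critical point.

f(x,y) = x^2 + 3y^2 + 2x + 24y + 27
df/dx = 2x + (2) = 0  =>  x = -1
df/dy = 6y + (24) = 0  =>  y = -4
f(-1, -4) = 1*(-1)^2 + 3*(-4)^2 + 2*(-1) + 24*(-4) + 27 = -22
Hessian is diagonal with entries 2, 6 > 0, so this is a minimum.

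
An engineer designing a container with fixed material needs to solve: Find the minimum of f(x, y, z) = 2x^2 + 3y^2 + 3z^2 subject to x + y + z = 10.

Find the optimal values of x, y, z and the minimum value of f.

Using Lagrange multipliers on f = 2x^2 + 3y^2 + 3z^2 with constraint x + y + z = 10:
Conditions: 2*2*x = lambda, 2*3*y = lambda, 2*3*z = lambda
So x = lambda/4, y = lambda/6, z = lambda/6
Substituting into constraint: lambda * (7/12) = 10
lambda = 120/7
x = 30/7, y = 20/7, z = 20/7
Minimum value = 600/7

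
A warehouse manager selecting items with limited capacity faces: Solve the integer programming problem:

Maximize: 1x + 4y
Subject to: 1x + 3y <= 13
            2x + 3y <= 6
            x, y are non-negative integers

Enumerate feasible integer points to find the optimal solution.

Constraint 1: 1x + 3y <= 13
Constraint 2: 2x + 3y <= 6
Feasible x range (need y >= 0): 0 <= x <= min(13/1, 6/2) => x in {0, ..., 3}.
Enumerate feasible integer points row by row (the coefficient of y is 4 > 0, so for each x the largest feasible y gives the best value):
  x = 0: y <= min((13 - 1*0)/3, (6 - 2*0)/3) => y in {0, ..., 2}; best 1*0 + 4*2 = 8
  x = 1: y <= min((13 - 1*1)/3, (6 - 2*1)/3) => y in {0, ..., 1}; best 1*1 + 4*1 = 5
  x = 2: y <= min((13 - 1*2)/3, (6 - 2*2)/3) => y in {0}; best 1*2 + 4*0 = 2
  x = 3: y <= min((13 - 1*3)/3, (6 - 2*3)/3) => y in {0}; best 1*3 + 4*0 = 3
The maximum 1x + 4y = 8 is achieved at x = 0, y = 2.
Check: 1*0 + 3*2 = 6 <= 13 and 2*0 + 3*2 = 6 <= 6.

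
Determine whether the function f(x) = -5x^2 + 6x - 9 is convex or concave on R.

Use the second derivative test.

f(x) = -5x^2 + 6x - 9
f'(x) = -10x + 6
f''(x) = -10
Since f''(x) = -10 < 0 for all x, f is concave on R.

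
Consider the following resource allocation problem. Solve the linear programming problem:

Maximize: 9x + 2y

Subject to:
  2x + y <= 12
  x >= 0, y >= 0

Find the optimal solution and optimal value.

The feasible region has vertices at [(0, 0), (6, 0), (0, 12)].
Checking objective 9x + 2y at each vertex:
  (0, 0): 9*0 + 2*0 = 0
  (6, 0): 9*6 + 2*0 = 54
  (0, 12): 9*0 + 2*12 = 24
Maximum is 54 at (6, 0).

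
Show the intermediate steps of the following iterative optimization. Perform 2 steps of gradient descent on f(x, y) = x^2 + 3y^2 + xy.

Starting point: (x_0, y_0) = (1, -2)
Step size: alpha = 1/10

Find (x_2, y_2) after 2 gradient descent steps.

f(x,y) = x^2 + 3y^2 + xy
grad_x = 2x + 1y, grad_y = 6y + 1x
Step 1: grad = (0, -11), (1, -9/10)
Step 2: grad = (11/10, -22/5), (89/100, -23/50)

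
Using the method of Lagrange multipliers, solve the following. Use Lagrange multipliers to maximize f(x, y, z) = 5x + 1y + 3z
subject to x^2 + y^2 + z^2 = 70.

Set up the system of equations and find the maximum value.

Lagrange conditions: 5 = 2*lambda*x, 1 = 2*lambda*y, 3 = 2*lambda*z
So x:5 = y:1 = z:3, i.e. x = 5t, y = 1t, z = 3t
Constraint: t^2*(5^2 + 1^2 + 3^2) = 70
  t^2 * 35 = 70  =>  t = sqrt(2)
Maximum = 5*5t + 1*1t + 3*3t = 35*sqrt(2) = sqrt(2450)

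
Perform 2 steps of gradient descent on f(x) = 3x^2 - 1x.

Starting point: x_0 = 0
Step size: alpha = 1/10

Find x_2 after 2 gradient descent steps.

f(x) = 3x^2 - 1x, f'(x) = 6x + (-1)
Step 1: f'(0) = -1, x_1 = 0 - 1/10 * -1 = 1/10
Step 2: f'(1/10) = -2/5, x_2 = 1/10 - 1/10 * -2/5 = 7/50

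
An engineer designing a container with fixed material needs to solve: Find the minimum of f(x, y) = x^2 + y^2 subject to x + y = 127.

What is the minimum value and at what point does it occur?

Substitute y = 127 - x into f(x,y) = x^2 + y^2:
g(x) = x^2 + (127 - x)^2 = 2x^2 - 254x + 16129
g'(x) = 4x - 254 = 0  =>  x = 127/2
y = 127 - 127/2 = 127/2
Minimum value = (127/2)^2 + (127/2)^2 = 16129/2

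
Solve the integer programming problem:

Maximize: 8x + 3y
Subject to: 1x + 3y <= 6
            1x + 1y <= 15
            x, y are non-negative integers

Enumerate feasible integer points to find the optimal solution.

Constraint 1: 1x + 3y <= 6
Constraint 2: 1x + 1y <= 15
Feasible x range (need y >= 0): 0 <= x <= min(6/1, 15/1) => x in {0, ..., 6}.
Enumerate feasible integer points row by row (the coefficient of y is 3 > 0, so for each x the largest feasible y gives the best value):
  x = 0: y <= min((6 - 1*0)/3, (15 - 1*0)/1) => y in {0, ..., 2}; best 8*0 + 3*2 = 6
  x = 1: y <= min((6 - 1*1)/3, (15 - 1*1)/1) => y in {0, ..., 1}; best 8*1 + 3*1 = 11
  x = 2: y <= min((6 - 1*2)/3, (15 - 1*2)/1) => y in {0, ..., 1}; best 8*2 + 3*1 = 19
  x = 3: y <= min((6 - 1*3)/3, (15 - 1*3)/1) => y in {0, ..., 1}; best 8*3 + 3*1 = 27
  x = 4: y <= min((6 - 1*4)/3, (15 - 1*4)/1) => y in {0}; best 8*4 + 3*0 = 32
  x = 5: y <= min((6 - 1*5)/3, (15 - 1*5)/1) => y in {0}; best 8*5 + 3*0 = 40
  x = 6: y <= min((6 - 1*6)/3, (15 - 1*6)/1) => y in {0}; best 8*6 + 3*0 = 48
The maximum 8x + 3y = 48 is achieved at x = 6, y = 0.
Check: 1*6 + 3*0 = 6 <= 6 and 1*6 + 1*0 = 6 <= 15.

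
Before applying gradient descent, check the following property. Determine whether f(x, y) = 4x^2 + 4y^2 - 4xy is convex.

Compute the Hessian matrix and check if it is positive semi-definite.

f(x,y) = 4x^2 + 4y^2 - 4xy
Hessian H = [[8, -4], [-4, 8]]
trace(H) = 16, det(H) = 48
Eigenvalues: (16 +/- sqrt(64)) / 2 = 12, 4
Since both eigenvalues > 0, f is convex.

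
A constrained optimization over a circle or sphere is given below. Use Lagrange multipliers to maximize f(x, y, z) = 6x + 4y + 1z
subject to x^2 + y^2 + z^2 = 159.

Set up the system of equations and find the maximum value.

Lagrange conditions: 6 = 2*lambda*x, 4 = 2*lambda*y, 1 = 2*lambda*z
So x:6 = y:4 = z:1, i.e. x = 6t, y = 4t, z = 1t
Constraint: t^2*(6^2 + 4^2 + 1^2) = 159
  t^2 * 53 = 159  =>  t = sqrt(3)
Maximum = 6*6t + 4*4t + 1*1t = 53*sqrt(3) = sqrt(8427)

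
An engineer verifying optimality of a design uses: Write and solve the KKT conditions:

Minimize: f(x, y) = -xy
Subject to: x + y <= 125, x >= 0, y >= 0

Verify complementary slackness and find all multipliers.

Problem: min -xy s.t. x + y <= 125 (multiplier lambda), x >= 0 (mu_x), y >= 0 (mu_y)
KKT stationarity: -y + lambda - mu_x = 0, -x + lambda - mu_y = 0, with lambda, mu_x, mu_y >= 0
Complementary slackness: lambda*(x + y - 125) = 0, mu_x*x = 0, mu_y*y = 0
If lambda = 0: y = -mu_x <= 0 and x = -mu_y <= 0 force x = y = 0 with f = 0; but x = y = 125/2 is feasible with f = -15625/4 < 0, so this is not the minimum. Hence lambda > 0 and x + y = 125.
Try x > 0, y > 0 (so mu_x = mu_y = 0): y = lambda, x = lambda => x = y = lambda
x + y = 125 => 2*lambda = 125 => lambda = 125/2
x* = y* = 125/2 > 0, consistent with mu_x = mu_y = 0.
(Any feasible point with x = 0 or y = 0 has f = 0 > -15625/4, so the minimum is not on those boundaries.)
min(-xy) = -15625/4 (i.e. max xy = 15625/4)
Multipliers: lambda = 125/2, mu_x = 0, mu_y = 0
Complementary slackness: lambda*(x + y - 125) = 125/2*(125/2 + 125/2 - 125) = 0, mu_x*x = 0*125/2 = 0, mu_y*y = 0*125/2 = 0. Satisfied.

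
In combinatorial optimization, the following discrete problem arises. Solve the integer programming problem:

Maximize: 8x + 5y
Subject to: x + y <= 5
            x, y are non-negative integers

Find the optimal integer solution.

Objective: 8x + 5y, constraint: x + y <= 5
Coefficient of x is 8 >= coefficient of y is 5, so allocate the entire budget to x.
Optimal: x = 5, y = 0, value = 40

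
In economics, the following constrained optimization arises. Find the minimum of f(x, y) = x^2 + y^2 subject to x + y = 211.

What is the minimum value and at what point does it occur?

Substitute y = 211 - x into f(x,y) = x^2 + y^2:
g(x) = x^2 + (211 - x)^2 = 2x^2 - 422x + 44521
g'(x) = 4x - 422 = 0  =>  x = 211/2
y = 211 - 211/2 = 211/2
Minimum value = (211/2)^2 + (211/2)^2 = 44521/2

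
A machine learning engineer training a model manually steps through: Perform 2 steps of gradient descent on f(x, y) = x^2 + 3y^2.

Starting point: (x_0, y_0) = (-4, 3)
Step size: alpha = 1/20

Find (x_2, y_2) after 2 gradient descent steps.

f(x,y) = x^2 + 3y^2
grad_x = 2x + 0y, grad_y = 6y + 0x
Step 1: grad = (-8, 18), (-18/5, 21/10)
Step 2: grad = (-36/5, 63/5), (-81/25, 147/100)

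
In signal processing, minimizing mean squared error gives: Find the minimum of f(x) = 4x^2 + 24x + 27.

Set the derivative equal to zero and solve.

f(x) = 4x^2 + 24x + 27
f'(x) = 8x + (24) = 0
x = -24/8 = -3
f(-3) = -9
Since f''(x) = 8 > 0, this is a minimum.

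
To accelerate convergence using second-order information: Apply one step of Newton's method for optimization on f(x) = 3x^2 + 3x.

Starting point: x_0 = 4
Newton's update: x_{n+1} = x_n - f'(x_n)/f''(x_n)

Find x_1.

f(x) = 3x^2 + 3x
f'(x) = 6x + (3), f''(x) = 6
Newton step: x_1 = x_0 - f'(x_0)/f''(x_0)
f'(4) = 27
x_1 = 4 - 27/6 = -1/2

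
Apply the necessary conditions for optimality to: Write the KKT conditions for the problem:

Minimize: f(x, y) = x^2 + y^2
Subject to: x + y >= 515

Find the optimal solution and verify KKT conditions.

KKT conditions for min x^2 + y^2 s.t. x + y >= 515:
Stationarity: 2x = mu, 2y = mu
So x = y = mu/2.
Complementary slackness: mu*(x + y - 515) = 0
Primal feasibility: x + y >= 515; dual feasibility: mu >= 0
If mu = 0 then x = y = 0, but 0 + 0 < 515 is infeasible, so the constraint is active.
Constraint active: x + y = 2*(mu/2) = 515 => mu = 515
x = y = 515/2, f = 265225/2
Verify: stationarity 2*(515/2) = 515 = mu; primal 515/2 + 515/2 = 515 >= 515; dual mu = 515 >= 0; complementary slackness 515*(515 - 515) = 0. All KKT conditions hold.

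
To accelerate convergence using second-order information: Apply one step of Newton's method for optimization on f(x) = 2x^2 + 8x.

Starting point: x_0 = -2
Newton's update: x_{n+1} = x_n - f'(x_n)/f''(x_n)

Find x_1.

f(x) = 2x^2 + 8x
f'(x) = 4x + (8), f''(x) = 4
Newton step: x_1 = x_0 - f'(x_0)/f''(x_0)
f'(-2) = 0
x_1 = -2 - 0/4 = -2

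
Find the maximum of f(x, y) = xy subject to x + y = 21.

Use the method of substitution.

Substitute y = 21 - x into f(x,y) = xy:
g(x) = x(21 - x) = 21x - x^2
g'(x) = 21 - 2x = 0  =>  x = 21/2
y = 21 - 21/2 = 21/2
Maximum value = (21/2) * (21/2) = 441/4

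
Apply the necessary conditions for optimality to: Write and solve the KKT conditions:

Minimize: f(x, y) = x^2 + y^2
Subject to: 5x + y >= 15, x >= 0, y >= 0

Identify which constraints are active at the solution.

KKT conditions for min x^2 + y^2 s.t. 5x + 1y >= 15, x >= 0, y >= 0:
Stationarity: 2x = mu*5 + mu_x, 2y = mu*1 + mu_y, with mu, mu_x, mu_y >= 0
Complementary slackness: mu*(5x + y - 15) = 0, mu_x*x = 0, mu_y*y = 0
(0, 0) is infeasible (5*0 + 1*0 < 15), so if mu = 0 stationarity would force x = mu_x/2 >= 0, y = mu_y/2 >= 0 with mu_x*x = mu_y*y = 0, i.e. x = y = 0: contradiction. Hence mu > 0 and 5x + y = 15 is active.
Try x > 0, y > 0 (so mu_x = mu_y = 0): x = 5*mu/2, y = 1*mu/2
Substitute: 5*(5*mu/2) + 1*(1*mu/2) = 15
  mu*26/2 = 15 => mu = 15/13
x* = 75/26 > 0, y* = 15/26 > 0, consistent with mu_x = mu_y = 0.
f is convex and the constraints are linear, so this KKT point is the global minimum.
f* = 225/26
Active constraints: 5x + y >= 15 (holds with equality, mu = 15/13 > 0); x >= 0 and y >= 0 are inactive (mu_x = mu_y = 0).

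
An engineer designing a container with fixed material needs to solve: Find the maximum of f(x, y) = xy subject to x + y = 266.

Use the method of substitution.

Substitute y = 266 - x into f(x,y) = xy:
g(x) = x(266 - x) = 266x - x^2
g'(x) = 266 - 2x = 0  =>  x = 133
y = 266 - 133 = 133
Maximum value = 133 * 133 = 17689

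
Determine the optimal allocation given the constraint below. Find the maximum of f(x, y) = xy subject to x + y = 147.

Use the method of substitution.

Substitute y = 147 - x into f(x,y) = xy:
g(x) = x(147 - x) = 147x - x^2
g'(x) = 147 - 2x = 0  =>  x = 147/2
y = 147 - 147/2 = 147/2
Maximum value = (147/2) * (147/2) = 21609/4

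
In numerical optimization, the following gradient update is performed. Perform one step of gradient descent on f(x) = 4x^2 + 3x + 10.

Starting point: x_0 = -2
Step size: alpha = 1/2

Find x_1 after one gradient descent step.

f(x) = 4x^2 + 3x + 10
f'(x) = 8x + 3
f'(-2) = 8*-2 + (3) = -13
x_1 = x_0 - alpha * f'(x_0) = -2 - 1/2 * -13 = 9/2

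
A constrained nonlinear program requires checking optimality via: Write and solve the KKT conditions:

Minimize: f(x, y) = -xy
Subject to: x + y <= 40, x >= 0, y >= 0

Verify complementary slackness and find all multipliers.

Problem: min -xy s.t. x + y <= 40 (multiplier lambda), x >= 0 (mu_x), y >= 0 (mu_y)
KKT stationarity: -y + lambda - mu_x = 0, -x + lambda - mu_y = 0, with lambda, mu_x, mu_y >= 0
Complementary slackness: lambda*(x + y - 40) = 0, mu_x*x = 0, mu_y*y = 0
If lambda = 0: y = -mu_x <= 0 and x = -mu_y <= 0 force x = y = 0 with f = 0; but x = y = 20 is feasible with f = -400 < 0, so this is not the minimum. Hence lambda > 0 and x + y = 40.
Try x > 0, y > 0 (so mu_x = mu_y = 0): y = lambda, x = lambda => x = y = lambda
x + y = 40 => 2*lambda = 40 => lambda = 20
x* = y* = 20 > 0, consistent with mu_x = mu_y = 0.
(Any feasible point with x = 0 or y = 0 has f = 0 > -400, so the minimum is not on those boundaries.)
min(-xy) = -400 (i.e. max xy = 400)
Multipliers: lambda = 20, mu_x = 0, mu_y = 0
Complementary slackness: lambda*(x + y - 40) = 20*(20 + 20 - 40) = 0, mu_x*x = 0*20 = 0, mu_y*y = 0*20 = 0. Satisfied.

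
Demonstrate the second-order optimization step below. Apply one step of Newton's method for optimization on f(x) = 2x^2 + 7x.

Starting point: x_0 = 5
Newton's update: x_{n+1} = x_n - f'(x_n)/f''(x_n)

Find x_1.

f(x) = 2x^2 + 7x
f'(x) = 4x + (7), f''(x) = 4
Newton step: x_1 = x_0 - f'(x_0)/f''(x_0)
f'(5) = 27
x_1 = 5 - 27/4 = -7/4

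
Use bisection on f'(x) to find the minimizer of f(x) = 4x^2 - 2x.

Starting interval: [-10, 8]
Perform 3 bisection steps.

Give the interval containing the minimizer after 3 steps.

Finding critical point of f(x) = 4x^2 - 2x using bisection on f'(x) = 8x + -2.
f'(x) = 0 when x = 1/4.
Starting interval: [-10, 8]
Step 1: mid = -1, f'(mid) = -10, new interval = [-1, 8]
Step 2: mid = 7/2, f'(mid) = 26, new interval = [-1, 7/2]
Step 3: mid = 5/4, f'(mid) = 8, new interval = [-1, 5/4]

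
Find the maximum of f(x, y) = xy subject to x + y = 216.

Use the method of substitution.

Substitute y = 216 - x into f(x,y) = xy:
g(x) = x(216 - x) = 216x - x^2
g'(x) = 216 - 2x = 0  =>  x = 108
y = 216 - 108 = 108
Maximum value = 108 * 108 = 11664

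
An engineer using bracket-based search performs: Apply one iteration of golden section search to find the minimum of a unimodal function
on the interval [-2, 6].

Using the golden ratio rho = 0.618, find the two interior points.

Golden section search on [-2, 6].
Golden ratio rho = 0.618 (approx).
Interior points:
  x_1 = -2 + (1-0.618)*8 = 1.0560
  x_2 = -2 + 0.618*8 = 2.9440
Compare f(x_1) and f(x_2) to determine which subinterval to keep.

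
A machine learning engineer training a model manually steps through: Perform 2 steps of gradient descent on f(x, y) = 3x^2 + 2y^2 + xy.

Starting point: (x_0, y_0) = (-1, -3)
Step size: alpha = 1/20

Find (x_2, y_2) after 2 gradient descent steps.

f(x,y) = 3x^2 + 2y^2 + xy
grad_x = 6x + 1y, grad_y = 4y + 1x
Step 1: grad = (-9, -13), (-11/20, -47/20)
Step 2: grad = (-113/20, -199/20), (-107/400, -741/400)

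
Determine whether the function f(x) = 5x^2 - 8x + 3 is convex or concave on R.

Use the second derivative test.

f(x) = 5x^2 - 8x + 3
f'(x) = 10x - 8
f''(x) = 10
Since f''(x) = 10 > 0 for all x, f is convex on R.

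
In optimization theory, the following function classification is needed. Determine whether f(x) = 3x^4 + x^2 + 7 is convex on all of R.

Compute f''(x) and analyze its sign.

f(x) = 3x^4 + x^2 + 7
f'(x) = 12x^3 + 2x
f''(x) = 36x^2 + 2
f''(x) = 36x^2 + 2 >= 2 > 0 for all x
Therefore, f is convex on R.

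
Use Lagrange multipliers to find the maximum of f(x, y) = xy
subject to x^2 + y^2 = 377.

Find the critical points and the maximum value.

Lagrange conditions: y = 2*lambda*x and x = 2*lambda*y
If x = 0 then y = 0, violating the constraint, so x, y != 0.
Dividing: y/x = x/y => x^2 = y^2 => y = x or y = -x
Constraint: 2x^2 = 377 => x^2 = 377/2 => x = +/-sqrt(377/2)
Critical points: (sqrt(377/2), sqrt(377/2)), (-sqrt(377/2), -sqrt(377/2)), (sqrt(377/2), -sqrt(377/2)), (-sqrt(377/2), sqrt(377/2))
  y = x:  xy = x^2 = 377/2  at (sqrt(377/2), sqrt(377/2)) and (-sqrt(377/2), -sqrt(377/2))
  y = -x: xy = -x^2 = -377/2 at (sqrt(377/2), -sqrt(377/2)) and (-sqrt(377/2), sqrt(377/2))
Maximum xy = 377/2 at (sqrt(377/2), sqrt(377/2)) and (-sqrt(377/2), -sqrt(377/2))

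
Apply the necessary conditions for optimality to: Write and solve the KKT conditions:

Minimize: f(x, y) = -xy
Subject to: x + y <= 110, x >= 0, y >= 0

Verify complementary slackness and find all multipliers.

Problem: min -xy s.t. x + y <= 110 (multiplier lambda), x >= 0 (mu_x), y >= 0 (mu_y)
KKT stationarity: -y + lambda - mu_x = 0, -x + lambda - mu_y = 0, with lambda, mu_x, mu_y >= 0
Complementary slackness: lambda*(x + y - 110) = 0, mu_x*x = 0, mu_y*y = 0
If lambda = 0: y = -mu_x <= 0 and x = -mu_y <= 0 force x = y = 0 with f = 0; but x = y = 55 is feasible with f = -3025 < 0, so this is not the minimum. Hence lambda > 0 and x + y = 110.
Try x > 0, y > 0 (so mu_x = mu_y = 0): y = lambda, x = lambda => x = y = lambda
x + y = 110 => 2*lambda = 110 => lambda = 55
x* = y* = 55 > 0, consistent with mu_x = mu_y = 0.
(Any feasible point with x = 0 or y = 0 has f = 0 > -3025, so the minimum is not on those boundaries.)
min(-xy) = -3025 (i.e. max xy = 3025)
Multipliers: lambda = 55, mu_x = 0, mu_y = 0
Complementary slackness: lambda*(x + y - 110) = 55*(55 + 55 - 110) = 0, mu_x*x = 0*55 = 0, mu_y*y = 0*55 = 0. Satisfied.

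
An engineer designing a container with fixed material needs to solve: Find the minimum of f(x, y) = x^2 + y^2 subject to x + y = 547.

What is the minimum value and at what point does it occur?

Substitute y = 547 - x into f(x,y) = x^2 + y^2:
g(x) = x^2 + (547 - x)^2 = 2x^2 - 1094x + 299209
g'(x) = 4x - 1094 = 0  =>  x = 547/2
y = 547 - 547/2 = 547/2
Minimum value = (547/2)^2 + (547/2)^2 = 299209/2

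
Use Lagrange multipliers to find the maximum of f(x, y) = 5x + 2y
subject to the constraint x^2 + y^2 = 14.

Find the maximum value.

Set up Lagrange conditions: grad f = lambda * grad g
  5 = 2*lambda*x
  2 = 2*lambda*y
From these: x/y = 5/2, so x = 5t, y = 2t for some t.
Substitute into constraint: (5t)^2 + (2t)^2 = 14
  t^2 * 29 = 14
  t = sqrt(14/29)
Maximum = 5*x + 2*y = (5^2 + 2^2)*t = 29 * sqrt(14/29) = sqrt(406)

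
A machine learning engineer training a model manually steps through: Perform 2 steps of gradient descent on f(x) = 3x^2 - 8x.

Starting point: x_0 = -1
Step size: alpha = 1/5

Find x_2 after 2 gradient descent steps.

f(x) = 3x^2 - 8x, f'(x) = 6x + (-8)
Step 1: f'(-1) = -14, x_1 = -1 - 1/5 * -14 = 9/5
Step 2: f'(9/5) = 14/5, x_2 = 9/5 - 1/5 * 14/5 = 31/25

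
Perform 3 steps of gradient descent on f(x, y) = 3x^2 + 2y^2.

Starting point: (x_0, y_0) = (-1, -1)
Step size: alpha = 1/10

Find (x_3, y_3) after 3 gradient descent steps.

f(x,y) = 3x^2 + 2y^2
grad_x = 6x + 0y, grad_y = 4y + 0x
Step 1: grad = (-6, -4), (-2/5, -3/5)
Step 2: grad = (-12/5, -12/5), (-4/25, -9/25)
Step 3: grad = (-24/25, -36/25), (-8/125, -27/125)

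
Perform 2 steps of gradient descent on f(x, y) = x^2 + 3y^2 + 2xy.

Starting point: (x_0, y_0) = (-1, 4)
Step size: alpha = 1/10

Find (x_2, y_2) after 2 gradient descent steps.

f(x,y) = x^2 + 3y^2 + 2xy
grad_x = 2x + 2y, grad_y = 6y + 2x
Step 1: grad = (6, 22), (-8/5, 9/5)
Step 2: grad = (2/5, 38/5), (-41/25, 26/25)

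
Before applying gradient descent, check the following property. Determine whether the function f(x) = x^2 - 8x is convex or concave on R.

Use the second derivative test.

f(x) = x^2 - 8x
f'(x) = 2x - 8
f''(x) = 2
Since f''(x) = 2 > 0 for all x, f is convex on R.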